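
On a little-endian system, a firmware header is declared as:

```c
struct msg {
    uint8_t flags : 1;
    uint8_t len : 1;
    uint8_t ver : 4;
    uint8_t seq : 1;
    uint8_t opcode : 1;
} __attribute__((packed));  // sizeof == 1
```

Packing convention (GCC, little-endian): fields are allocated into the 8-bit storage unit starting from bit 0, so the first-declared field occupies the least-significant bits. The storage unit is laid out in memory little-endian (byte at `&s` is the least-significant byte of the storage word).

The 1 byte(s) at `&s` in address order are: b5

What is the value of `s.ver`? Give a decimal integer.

[0]=0xb5 (little-endian) → word 0xb5
flags [0+:1] = (word>>0) & 0x1 = 1
len [1+:1] = (word>>1) & 0x1 = 0
ver [2+:4] = (word>>2) & 0xf = 13  ←
seq [6+:1] = (word>>6) & 0x1 = 0
opcode [7+:1] = (word>>7) & 0x1 = 1

13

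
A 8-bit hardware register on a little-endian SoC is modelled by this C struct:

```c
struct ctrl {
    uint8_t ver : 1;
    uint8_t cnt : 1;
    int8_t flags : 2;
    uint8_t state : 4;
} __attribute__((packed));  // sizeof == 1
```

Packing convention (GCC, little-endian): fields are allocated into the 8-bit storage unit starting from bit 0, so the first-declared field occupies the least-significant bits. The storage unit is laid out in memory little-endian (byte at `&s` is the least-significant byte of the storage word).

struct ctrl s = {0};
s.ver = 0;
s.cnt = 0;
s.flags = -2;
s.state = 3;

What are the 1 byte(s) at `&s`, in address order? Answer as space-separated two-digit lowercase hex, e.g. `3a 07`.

ver (1b) val=0 bits=0x0 at bit 0: 0x00
cnt (1b) val=0 bits=0x0 at bit 1: 0x00
flags (2b) val=-2 bits=0x2 at bit 2: 0x08
state (4b) val=3 bits=0x3 at bit 4: 0x38
word = 0x38 → little-endian bytes:
  [0]=0x38

38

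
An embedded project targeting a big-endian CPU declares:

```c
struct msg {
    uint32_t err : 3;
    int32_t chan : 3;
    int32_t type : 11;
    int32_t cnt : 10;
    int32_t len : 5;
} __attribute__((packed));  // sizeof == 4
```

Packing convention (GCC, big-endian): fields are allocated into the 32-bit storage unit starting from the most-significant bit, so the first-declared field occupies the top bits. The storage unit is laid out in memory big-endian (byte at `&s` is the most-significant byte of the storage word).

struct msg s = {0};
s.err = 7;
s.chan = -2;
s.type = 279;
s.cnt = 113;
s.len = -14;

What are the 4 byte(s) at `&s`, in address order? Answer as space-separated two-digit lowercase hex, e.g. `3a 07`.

err (3b) val=7 bits=0x7 at bit 29: 0xe0000000
chan (3b) val=-2 bits=0x6 at bit 26: 0xf8000000
type (11b) val=279 bits=0x117 at bit 15: 0xf88b8000
cnt (10b) val=113 bits=0x71 at bit 5: 0xf88b8e20
len (5b) val=-14 bits=0x12 at bit 0: 0xf88b8e32
word = 0xf88b8e32 → big-endian bytes:
  [0]=0xf8  [1]=0x8b  [2]=0x8e  [3]=0x32

f8 8b 8e 32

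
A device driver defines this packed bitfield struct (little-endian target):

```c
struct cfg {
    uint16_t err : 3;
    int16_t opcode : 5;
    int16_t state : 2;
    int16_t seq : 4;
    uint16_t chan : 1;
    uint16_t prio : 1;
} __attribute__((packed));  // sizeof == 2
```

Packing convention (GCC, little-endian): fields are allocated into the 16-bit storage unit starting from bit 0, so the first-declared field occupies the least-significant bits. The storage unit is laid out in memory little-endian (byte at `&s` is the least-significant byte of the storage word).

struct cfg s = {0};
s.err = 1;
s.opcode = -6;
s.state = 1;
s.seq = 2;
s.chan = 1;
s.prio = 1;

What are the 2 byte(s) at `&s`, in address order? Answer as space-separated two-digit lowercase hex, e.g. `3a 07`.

d1 c9

[0+:3] err=1 & 0x7 = 0x1; word=0x0001
[3+:5] opcode=-6 & 0x1f = 0x1a; word=0x00d1
[8+:2] state=1 & 0x3 = 0x1; word=0x01d1
[10+:4] seq=2 & 0xf = 0x2; word=0x09d1
[14+:1] chan=1 & 0x1 = 0x1; word=0x49d1
[15+:1] prio=1 & 0x1 = 0x1; word=0xc9d1
word = 0xc9d1 → little-endian bytes:
  [0]=0xd1  [1]=0xc9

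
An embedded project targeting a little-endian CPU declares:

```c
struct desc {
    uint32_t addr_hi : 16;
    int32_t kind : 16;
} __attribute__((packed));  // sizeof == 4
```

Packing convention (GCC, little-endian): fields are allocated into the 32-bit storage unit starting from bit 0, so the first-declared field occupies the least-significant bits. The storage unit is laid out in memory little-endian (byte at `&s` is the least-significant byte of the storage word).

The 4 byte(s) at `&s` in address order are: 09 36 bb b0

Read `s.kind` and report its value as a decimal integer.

[0]=0x09 [1]=0x36 [2]=0xbb [3]=0xb0 (little-endian) → word 0xb0bb3609
addr_hi:16 @ bit 0 → (0xb0bb3609>>0)&0xffff = 0x3609
kind:16 @ bit 16 → (0xb0bb3609>>16)&0xffff = 0xb0bb  ←
kind signed 16b, MSB=1: 45243 - 65536 = -20293

-20293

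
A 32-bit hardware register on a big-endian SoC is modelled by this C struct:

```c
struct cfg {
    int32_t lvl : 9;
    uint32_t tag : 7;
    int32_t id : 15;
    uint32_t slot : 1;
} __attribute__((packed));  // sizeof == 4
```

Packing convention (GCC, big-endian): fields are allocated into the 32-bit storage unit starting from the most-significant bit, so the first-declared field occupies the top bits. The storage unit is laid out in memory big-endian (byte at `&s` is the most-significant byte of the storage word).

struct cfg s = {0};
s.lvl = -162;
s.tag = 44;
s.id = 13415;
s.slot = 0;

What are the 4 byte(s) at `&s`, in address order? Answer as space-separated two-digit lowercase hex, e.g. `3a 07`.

af 2c 68 ce

lvl (9b) val=-162 bits=0x15e at bit 23: 0xaf000000
tag (7b) val=44 bits=0x2c at bit 16: 0xaf2c0000
id (15b) val=13415 bits=0x3467 at bit 1: 0xaf2c68ce
slot (1b) val=0 bits=0x0 at bit 0: 0xaf2c68ce
word = 0xaf2c68ce → big-endian bytes:
  [0]=0xaf  [1]=0x2c  [2]=0x68  [3]=0xce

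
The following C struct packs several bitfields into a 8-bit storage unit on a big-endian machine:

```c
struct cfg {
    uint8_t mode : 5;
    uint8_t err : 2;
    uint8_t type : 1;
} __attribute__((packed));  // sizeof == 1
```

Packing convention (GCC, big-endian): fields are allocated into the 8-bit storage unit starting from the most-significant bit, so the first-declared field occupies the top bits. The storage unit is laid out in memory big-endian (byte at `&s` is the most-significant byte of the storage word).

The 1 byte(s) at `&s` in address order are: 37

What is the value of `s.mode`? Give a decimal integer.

[0]=0x37 (big-endian) → word 0x37
mode:5 @ bit 3 → (0x37>>3)&0x1f = 0x6  ←
err:2 @ bit 1 → (0x37>>1)&0x3 = 0x3
type:1 @ bit 0 → (0x37>>0)&0x1 = 0x1

6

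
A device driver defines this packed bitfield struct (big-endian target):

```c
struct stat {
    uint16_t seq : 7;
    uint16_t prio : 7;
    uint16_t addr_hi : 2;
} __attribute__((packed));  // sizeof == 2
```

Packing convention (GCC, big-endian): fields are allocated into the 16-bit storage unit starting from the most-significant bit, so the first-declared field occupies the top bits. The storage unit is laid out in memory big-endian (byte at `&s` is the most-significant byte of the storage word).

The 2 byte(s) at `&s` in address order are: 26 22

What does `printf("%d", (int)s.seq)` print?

[0]=0x26 [1]=0x22 (big-endian) → word 0x2622
seq [9+:7] = (word>>9) & 0x7f = 19  ←
prio [2+:7] = (word>>2) & 0x7f = 8
addr_hi [0+:2] = (word>>0) & 0x3 = 2

19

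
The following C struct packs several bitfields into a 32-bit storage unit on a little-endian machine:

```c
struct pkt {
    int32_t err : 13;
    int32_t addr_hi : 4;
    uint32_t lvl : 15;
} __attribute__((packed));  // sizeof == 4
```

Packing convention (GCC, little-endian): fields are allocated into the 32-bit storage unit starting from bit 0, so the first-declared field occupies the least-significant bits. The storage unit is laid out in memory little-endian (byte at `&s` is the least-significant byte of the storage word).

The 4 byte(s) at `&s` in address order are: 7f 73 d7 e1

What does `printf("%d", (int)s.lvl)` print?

[0]=0x7f [1]=0x73 [2]=0xd7 [3]=0xe1 (little-endian) → word 0xe1d7737f
err [0+:13] = (word>>0) & 0x1fff = 4991
addr_hi [13+:4] = (word>>13) & 0xf = 11
lvl [17+:15] = (word>>17) & 0x7fff = 28907  ←

28907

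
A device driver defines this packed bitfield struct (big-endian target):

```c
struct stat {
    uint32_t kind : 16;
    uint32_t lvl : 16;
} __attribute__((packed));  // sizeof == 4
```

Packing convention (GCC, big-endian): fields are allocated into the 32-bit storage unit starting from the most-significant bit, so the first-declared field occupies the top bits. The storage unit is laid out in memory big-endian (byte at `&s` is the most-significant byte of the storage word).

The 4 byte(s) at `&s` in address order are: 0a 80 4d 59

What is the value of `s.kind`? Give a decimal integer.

2688

[0]=0x0a [1]=0x80 [2]=0x4d [3]=0x59 (big-endian) → word 0x0a804d59
kind:16 @ bit 16 → (0x0a804d59>>16)&0xffff = 0xa80  ←
lvl:16 @ bit 0 → (0x0a804d59>>0)&0xffff = 0x4d59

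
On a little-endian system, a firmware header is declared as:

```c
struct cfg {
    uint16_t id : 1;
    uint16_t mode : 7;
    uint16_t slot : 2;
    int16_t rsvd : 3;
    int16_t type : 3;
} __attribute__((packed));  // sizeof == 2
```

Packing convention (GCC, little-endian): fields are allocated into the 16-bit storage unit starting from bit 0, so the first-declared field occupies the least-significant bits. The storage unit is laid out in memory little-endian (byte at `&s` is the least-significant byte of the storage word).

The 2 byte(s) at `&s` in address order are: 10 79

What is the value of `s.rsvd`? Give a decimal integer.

-2

[0]=0x10 [1]=0x79 (little-endian) → word 0x7910
id [0+:1] = (word>>0) & 0x1 = 0
mode [1+:7] = (word>>1) & 0x7f = 8
slot [8+:2] = (word>>8) & 0x3 = 1
rsvd [10+:3] = (word>>10) & 0x7 = 6  ←
type [13+:3] = (word>>13) & 0x7 = 3
rsvd signed 3b, MSB=1: 6 - 8 = -2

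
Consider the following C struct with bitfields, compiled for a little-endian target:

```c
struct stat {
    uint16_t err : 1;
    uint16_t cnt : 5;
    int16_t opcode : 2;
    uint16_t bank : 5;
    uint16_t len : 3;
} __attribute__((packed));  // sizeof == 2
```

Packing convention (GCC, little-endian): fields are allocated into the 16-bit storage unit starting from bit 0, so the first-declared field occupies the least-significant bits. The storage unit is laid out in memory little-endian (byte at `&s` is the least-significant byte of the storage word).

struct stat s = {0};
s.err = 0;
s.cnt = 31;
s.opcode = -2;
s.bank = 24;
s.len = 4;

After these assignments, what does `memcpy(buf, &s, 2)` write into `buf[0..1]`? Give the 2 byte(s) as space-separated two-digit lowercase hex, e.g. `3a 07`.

be 98

err:1 = 0 → 0x0 << 0 → word 0x0000
cnt:5 = 31 → 0x1f << 1 → word 0x003e
opcode:2 = -2 → 0x2 << 6 → word 0x00be
bank:5 = 24 → 0x18 << 8 → word 0x18be
len:3 = 4 → 0x4 << 13 → word 0x98be
word = 0x98be → little-endian bytes:
  [0]=0xbe  [1]=0x98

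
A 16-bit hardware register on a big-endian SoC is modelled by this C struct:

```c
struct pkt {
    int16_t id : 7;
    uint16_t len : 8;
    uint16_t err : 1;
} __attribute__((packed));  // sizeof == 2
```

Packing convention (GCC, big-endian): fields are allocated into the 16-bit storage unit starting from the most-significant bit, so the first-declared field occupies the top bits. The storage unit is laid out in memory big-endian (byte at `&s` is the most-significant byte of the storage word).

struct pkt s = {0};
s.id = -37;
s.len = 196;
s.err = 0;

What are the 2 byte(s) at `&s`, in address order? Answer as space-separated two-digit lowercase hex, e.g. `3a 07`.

b7 88

id (7b) val=-37 bits=0x5b at bit 9: 0xb600
len (8b) val=196 bits=0xc4 at bit 1: 0xb788
err (1b) val=0 bits=0x0 at bit 0: 0xb788
word = 0xb788 → big-endian bytes:
  [0]=0xb7  [1]=0x88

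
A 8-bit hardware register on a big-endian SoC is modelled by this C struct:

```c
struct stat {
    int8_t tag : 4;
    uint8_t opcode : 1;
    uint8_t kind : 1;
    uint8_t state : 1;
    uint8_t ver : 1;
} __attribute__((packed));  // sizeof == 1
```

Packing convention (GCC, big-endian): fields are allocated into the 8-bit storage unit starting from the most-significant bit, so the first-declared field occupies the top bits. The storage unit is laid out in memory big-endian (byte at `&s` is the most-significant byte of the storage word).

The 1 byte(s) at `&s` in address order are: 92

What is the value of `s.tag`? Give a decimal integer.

[0]=0x92 (big-endian) → word 0x92
tag [4+:4] = (word>>4) & 0xf = 9  ←
opcode [3+:1] = (word>>3) & 0x1 = 0
kind [2+:1] = (word>>2) & 0x1 = 0
state [1+:1] = (word>>1) & 0x1 = 1
ver [0+:1] = (word>>0) & 0x1 = 0
tag signed 4b, MSB=1: 9 - 16 = -7

-7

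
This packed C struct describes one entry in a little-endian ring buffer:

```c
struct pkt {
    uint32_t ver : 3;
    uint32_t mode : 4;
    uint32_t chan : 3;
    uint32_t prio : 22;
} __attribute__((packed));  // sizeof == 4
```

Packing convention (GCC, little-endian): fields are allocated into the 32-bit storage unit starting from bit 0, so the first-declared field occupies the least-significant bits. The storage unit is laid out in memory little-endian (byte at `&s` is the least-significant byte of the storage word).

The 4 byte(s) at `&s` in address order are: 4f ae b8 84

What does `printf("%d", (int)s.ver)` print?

[0]=0x4f [1]=0xae [2]=0xb8 [3]=0x84 (little-endian) → word 0x84b8ae4f
ver:3 @ bit 0 → (0x84b8ae4f>>0)&0x7 = 0x7  ←
mode:4 @ bit 3 → (0x84b8ae4f>>3)&0xf = 0x9
chan:3 @ bit 7 → (0x84b8ae4f>>7)&0x7 = 0x4
prio:22 @ bit 10 → (0x84b8ae4f>>10)&0x3fffff = 0x212e2b

7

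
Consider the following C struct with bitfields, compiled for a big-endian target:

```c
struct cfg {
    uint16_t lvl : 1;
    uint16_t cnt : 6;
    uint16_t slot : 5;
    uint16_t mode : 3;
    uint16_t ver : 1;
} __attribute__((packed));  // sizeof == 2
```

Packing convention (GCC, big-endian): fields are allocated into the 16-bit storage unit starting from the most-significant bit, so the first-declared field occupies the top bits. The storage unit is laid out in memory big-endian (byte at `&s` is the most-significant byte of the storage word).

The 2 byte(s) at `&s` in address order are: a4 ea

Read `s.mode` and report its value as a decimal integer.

[0]=0xa4 [1]=0xea (big-endian) → word 0xa4ea
lvl:1 @ bit 15 → (0xa4ea>>15)&0x1 = 0x1
cnt:6 @ bit 9 → (0xa4ea>>9)&0x3f = 0x12
slot:5 @ bit 4 → (0xa4ea>>4)&0x1f = 0xe
mode:3 @ bit 1 → (0xa4ea>>1)&0x7 = 0x5  ←
ver:1 @ bit 0 → (0xa4ea>>0)&0x1 = 0x0

5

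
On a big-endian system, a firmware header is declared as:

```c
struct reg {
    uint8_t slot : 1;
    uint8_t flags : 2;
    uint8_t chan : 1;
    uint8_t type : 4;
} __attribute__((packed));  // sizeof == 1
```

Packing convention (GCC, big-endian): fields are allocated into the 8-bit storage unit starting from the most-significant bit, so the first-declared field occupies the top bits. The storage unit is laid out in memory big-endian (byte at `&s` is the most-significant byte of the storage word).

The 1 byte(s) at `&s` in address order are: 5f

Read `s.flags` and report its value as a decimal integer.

2

[0]=0x5f (big-endian) → word 0x5f
slot [7+:1] = (word>>7) & 0x1 = 0
flags [5+:2] = (word>>5) & 0x3 = 2  ←
chan [4+:1] = (word>>4) & 0x1 = 1
type [0+:4] = (word>>0) & 0xf = 15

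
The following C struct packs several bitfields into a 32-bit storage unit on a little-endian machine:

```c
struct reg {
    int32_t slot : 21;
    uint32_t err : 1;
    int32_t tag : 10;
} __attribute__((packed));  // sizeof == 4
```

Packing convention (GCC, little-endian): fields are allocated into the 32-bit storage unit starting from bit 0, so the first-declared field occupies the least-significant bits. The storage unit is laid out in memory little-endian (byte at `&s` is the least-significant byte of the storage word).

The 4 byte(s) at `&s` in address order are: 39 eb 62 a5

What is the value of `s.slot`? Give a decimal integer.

191289

[0]=0x39 [1]=0xeb [2]=0x62 [3]=0xa5 (little-endian) → word 0xa562eb39
slot:21 @ bit 0 → (0xa562eb39>>0)&0x1fffff = 0x2eb39  ←
err:1 @ bit 21 → (0xa562eb39>>21)&0x1 = 0x1
tag:10 @ bit 22 → (0xa562eb39>>22)&0x3ff = 0x295
slot signed 21b, MSB=0: value = 191289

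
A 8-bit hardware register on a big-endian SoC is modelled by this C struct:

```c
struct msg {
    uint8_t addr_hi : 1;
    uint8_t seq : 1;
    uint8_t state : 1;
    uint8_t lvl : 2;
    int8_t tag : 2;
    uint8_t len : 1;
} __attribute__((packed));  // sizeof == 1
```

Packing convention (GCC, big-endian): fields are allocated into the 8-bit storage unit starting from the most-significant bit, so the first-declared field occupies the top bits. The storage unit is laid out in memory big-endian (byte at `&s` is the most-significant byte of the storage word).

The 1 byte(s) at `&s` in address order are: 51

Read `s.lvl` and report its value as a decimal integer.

2

[0]=0x51 (big-endian) → word 0x51
addr_hi:1 @ bit 7 → (0x51>>7)&0x1 = 0x0
seq:1 @ bit 6 → (0x51>>6)&0x1 = 0x1
state:1 @ bit 5 → (0x51>>5)&0x1 = 0x0
lvl:2 @ bit 3 → (0x51>>3)&0x3 = 0x2  ←
tag:2 @ bit 1 → (0x51>>1)&0x3 = 0x0
len:1 @ bit 0 → (0x51>>0)&0x1 = 0x1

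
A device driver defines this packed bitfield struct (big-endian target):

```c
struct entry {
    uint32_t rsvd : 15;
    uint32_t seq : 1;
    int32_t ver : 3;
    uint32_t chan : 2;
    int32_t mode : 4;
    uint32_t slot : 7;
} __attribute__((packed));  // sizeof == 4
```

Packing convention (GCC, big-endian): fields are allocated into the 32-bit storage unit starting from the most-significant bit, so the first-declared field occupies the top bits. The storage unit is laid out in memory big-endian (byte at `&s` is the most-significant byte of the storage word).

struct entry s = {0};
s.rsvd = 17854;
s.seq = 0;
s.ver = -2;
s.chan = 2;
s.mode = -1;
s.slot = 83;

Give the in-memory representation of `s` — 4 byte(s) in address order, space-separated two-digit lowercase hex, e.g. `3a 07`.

rsvd (15b) val=17854 bits=0x45be at bit 17: 0x8b7c0000
seq (1b) val=0 bits=0x0 at bit 16: 0x8b7c0000
ver (3b) val=-2 bits=0x6 at bit 13: 0x8b7cc000
chan (2b) val=2 bits=0x2 at bit 11: 0x8b7cd000
mode (4b) val=-1 bits=0xf at bit 7: 0x8b7cd780
slot (7b) val=83 bits=0x53 at bit 0: 0x8b7cd7d3
word = 0x8b7cd7d3 → big-endian bytes:
  [0]=0x8b  [1]=0x7c  [2]=0xd7  [3]=0xd3

8b 7c d7 d3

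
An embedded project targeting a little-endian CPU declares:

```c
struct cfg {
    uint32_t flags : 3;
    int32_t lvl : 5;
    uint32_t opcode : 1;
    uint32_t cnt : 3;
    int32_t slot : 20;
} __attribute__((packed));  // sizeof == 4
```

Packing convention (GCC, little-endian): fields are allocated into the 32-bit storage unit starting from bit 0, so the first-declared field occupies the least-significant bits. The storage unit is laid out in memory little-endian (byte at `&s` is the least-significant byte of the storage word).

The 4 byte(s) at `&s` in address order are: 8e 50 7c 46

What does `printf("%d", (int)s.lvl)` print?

[0]=0x8e [1]=0x50 [2]=0x7c [3]=0x46 (little-endian) → word 0x467c508e
flags [0+:3] = (word>>0) & 0x7 = 6
lvl [3+:5] = (word>>3) & 0x1f = 17  ←
opcode [8+:1] = (word>>8) & 0x1 = 0
cnt [9+:3] = (word>>9) & 0x7 = 0
slot [12+:20] = (word>>12) & 0xfffff = 288709
lvl signed 5b, MSB=1: 17 - 32 = -15

-15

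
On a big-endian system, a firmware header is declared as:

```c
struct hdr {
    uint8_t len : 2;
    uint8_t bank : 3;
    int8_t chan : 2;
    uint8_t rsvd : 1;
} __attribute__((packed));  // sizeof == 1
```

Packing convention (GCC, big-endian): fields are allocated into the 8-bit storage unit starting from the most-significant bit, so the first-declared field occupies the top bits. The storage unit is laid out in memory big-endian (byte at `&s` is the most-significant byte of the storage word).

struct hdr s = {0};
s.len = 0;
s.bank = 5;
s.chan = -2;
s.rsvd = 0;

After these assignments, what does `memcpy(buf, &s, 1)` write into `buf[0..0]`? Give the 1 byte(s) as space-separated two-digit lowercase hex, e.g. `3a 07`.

len (2b) val=0 bits=0x0 at bit 6: 0x00
bank (3b) val=5 bits=0x5 at bit 3: 0x28
chan (2b) val=-2 bits=0x2 at bit 1: 0x2c
rsvd (1b) val=0 bits=0x0 at bit 0: 0x2c
word = 0x2c → big-endian bytes:
  [0]=0x2c

2c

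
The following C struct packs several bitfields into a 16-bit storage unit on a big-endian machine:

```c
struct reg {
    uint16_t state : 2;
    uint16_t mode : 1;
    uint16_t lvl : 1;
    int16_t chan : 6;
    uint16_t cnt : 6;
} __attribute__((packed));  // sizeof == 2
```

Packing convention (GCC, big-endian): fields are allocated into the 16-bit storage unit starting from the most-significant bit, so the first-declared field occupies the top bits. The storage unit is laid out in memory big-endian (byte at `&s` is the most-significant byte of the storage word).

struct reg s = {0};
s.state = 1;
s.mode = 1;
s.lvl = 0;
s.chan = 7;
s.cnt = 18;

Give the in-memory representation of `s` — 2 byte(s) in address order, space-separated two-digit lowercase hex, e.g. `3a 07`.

state:2 = 1 → 0x1 << 14 → word 0x4000
mode:1 = 1 → 0x1 << 13 → word 0x6000
lvl:1 = 0 → 0x0 << 12 → word 0x6000
chan:6 = 7 → 0x7 << 6 → word 0x61c0
cnt:6 = 18 → 0x12 << 0 → word 0x61d2
word = 0x61d2 → big-endian bytes:
  [0]=0x61  [1]=0xd2

61 d2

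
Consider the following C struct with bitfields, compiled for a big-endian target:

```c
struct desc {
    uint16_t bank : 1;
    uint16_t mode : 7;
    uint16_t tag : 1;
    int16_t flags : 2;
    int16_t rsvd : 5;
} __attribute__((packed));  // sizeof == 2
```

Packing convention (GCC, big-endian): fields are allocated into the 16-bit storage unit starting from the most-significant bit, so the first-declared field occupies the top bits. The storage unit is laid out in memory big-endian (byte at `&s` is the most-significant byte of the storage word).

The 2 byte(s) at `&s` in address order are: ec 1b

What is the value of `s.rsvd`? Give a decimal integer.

-5

[0]=0xec [1]=0x1b (big-endian) → word 0xec1b
bank:1 @ bit 15 → (0xec1b>>15)&0x1 = 0x1
mode:7 @ bit 8 → (0xec1b>>8)&0x7f = 0x6c
tag:1 @ bit 7 → (0xec1b>>7)&0x1 = 0x0
flags:2 @ bit 5 → (0xec1b>>5)&0x3 = 0x0
rsvd:5 @ bit 0 → (0xec1b>>0)&0x1f = 0x1b  ←
rsvd signed 5b, MSB=1: 27 - 32 = -5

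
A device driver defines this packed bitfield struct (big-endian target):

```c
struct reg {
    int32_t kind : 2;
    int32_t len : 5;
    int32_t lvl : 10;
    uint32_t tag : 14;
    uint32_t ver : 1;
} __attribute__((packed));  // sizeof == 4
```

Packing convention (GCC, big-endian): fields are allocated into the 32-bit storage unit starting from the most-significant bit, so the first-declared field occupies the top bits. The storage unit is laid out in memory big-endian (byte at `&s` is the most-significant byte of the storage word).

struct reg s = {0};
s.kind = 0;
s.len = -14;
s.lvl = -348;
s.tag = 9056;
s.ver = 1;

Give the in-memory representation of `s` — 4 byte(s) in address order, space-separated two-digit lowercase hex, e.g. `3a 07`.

25 52 46 c1

[30+:2] kind=0 & 0x3 = 0x0; word=0x00000000
[25+:5] len=-14 & 0x1f = 0x12; word=0x24000000
[15+:10] lvl=-348 & 0x3ff = 0x2a4; word=0x25520000
[1+:14] tag=9056 & 0x3fff = 0x2360; word=0x255246c0
[0+:1] ver=1 & 0x1 = 0x1; word=0x255246c1
word = 0x255246c1 → big-endian bytes:
  [0]=0x25  [1]=0x52  [2]=0x46  [3]=0xc1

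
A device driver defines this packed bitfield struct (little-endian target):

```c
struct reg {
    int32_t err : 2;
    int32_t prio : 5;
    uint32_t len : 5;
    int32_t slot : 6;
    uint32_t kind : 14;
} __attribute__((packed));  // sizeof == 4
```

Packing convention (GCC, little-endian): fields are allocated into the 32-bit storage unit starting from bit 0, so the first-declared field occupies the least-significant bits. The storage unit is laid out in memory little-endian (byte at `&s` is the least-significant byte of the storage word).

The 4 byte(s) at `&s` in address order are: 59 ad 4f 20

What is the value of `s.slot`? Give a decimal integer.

[0]=0x59 [1]=0xad [2]=0x4f [3]=0x20 (little-endian) → word 0x204fad59
err [0+:2] = (word>>0) & 0x3 = 1
prio [2+:5] = (word>>2) & 0x1f = 22
len [7+:5] = (word>>7) & 0x1f = 26
slot [12+:6] = (word>>12) & 0x3f = 58  ←
kind [18+:14] = (word>>18) & 0x3fff = 2067
slot signed 6b, MSB=1: 58 - 64 = -6

-6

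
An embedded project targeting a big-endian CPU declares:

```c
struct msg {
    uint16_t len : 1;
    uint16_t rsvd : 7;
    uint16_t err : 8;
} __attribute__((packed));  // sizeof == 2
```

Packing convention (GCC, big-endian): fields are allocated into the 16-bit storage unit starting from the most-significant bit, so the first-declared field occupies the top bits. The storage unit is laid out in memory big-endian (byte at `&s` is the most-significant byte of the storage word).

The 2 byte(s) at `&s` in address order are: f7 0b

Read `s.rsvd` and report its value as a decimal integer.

119

[0]=0xf7 [1]=0x0b (big-endian) → word 0xf70b
len [15+:1] = (word>>15) & 0x1 = 1
rsvd [8+:7] = (word>>8) & 0x7f = 119  ←
err [0+:8] = (word>>0) & 0xff = 11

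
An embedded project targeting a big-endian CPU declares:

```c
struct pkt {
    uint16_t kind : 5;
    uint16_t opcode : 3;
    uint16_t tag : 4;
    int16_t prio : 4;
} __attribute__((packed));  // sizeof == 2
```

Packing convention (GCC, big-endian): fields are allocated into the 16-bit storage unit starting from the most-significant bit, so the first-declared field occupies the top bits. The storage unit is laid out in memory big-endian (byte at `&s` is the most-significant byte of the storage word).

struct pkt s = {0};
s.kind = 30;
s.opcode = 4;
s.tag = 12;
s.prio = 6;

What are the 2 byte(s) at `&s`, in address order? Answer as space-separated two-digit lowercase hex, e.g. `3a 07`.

[11+:5] kind=30 & 0x1f = 0x1e; word=0xf000
[8+:3] opcode=4 & 0x7 = 0x4; word=0xf400
[4+:4] tag=12 & 0xf = 0xc; word=0xf4c0
[0+:4] prio=6 & 0xf = 0x6; word=0xf4c6
word = 0xf4c6 → big-endian bytes:
  [0]=0xf4  [1]=0xc6

f4 c6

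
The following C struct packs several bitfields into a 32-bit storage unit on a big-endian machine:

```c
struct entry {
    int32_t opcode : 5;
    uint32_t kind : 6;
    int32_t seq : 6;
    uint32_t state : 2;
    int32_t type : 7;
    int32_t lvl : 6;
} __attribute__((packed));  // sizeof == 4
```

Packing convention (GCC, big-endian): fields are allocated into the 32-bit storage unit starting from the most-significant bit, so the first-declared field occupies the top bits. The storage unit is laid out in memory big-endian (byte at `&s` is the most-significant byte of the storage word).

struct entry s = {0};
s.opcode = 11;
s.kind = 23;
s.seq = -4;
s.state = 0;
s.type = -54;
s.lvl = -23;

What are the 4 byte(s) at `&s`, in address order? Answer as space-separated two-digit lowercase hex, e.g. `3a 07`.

5a fe 12 a9

opcode (5b) val=11 bits=0xb at bit 27: 0x58000000
kind (6b) val=23 bits=0x17 at bit 21: 0x5ae00000
seq (6b) val=-4 bits=0x3c at bit 15: 0x5afe0000
state (2b) val=0 bits=0x0 at bit 13: 0x5afe0000
type (7b) val=-54 bits=0x4a at bit 6: 0x5afe1280
lvl (6b) val=-23 bits=0x29 at bit 0: 0x5afe12a9
word = 0x5afe12a9 → big-endian bytes:
  [0]=0x5a  [1]=0xfe  [2]=0x12  [3]=0xa9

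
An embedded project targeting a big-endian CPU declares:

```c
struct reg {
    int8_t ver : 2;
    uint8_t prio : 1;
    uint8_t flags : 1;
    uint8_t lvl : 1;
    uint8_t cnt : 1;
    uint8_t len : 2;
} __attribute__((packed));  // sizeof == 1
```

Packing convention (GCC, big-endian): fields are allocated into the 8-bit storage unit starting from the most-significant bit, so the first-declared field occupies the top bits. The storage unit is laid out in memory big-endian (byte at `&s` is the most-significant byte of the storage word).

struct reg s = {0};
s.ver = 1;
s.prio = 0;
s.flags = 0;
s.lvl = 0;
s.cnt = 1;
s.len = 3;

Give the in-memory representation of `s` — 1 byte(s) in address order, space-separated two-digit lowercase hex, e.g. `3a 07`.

47

ver:2 = 1 → 0x1 << 6 → word 0x40
prio:1 = 0 → 0x0 << 5 → word 0x40
flags:1 = 0 → 0x0 << 4 → word 0x40
lvl:1 = 0 → 0x0 << 3 → word 0x40
cnt:1 = 1 → 0x1 << 2 → word 0x44
len:2 = 3 → 0x3 << 0 → word 0x47
word = 0x47 → big-endian bytes:
  [0]=0x47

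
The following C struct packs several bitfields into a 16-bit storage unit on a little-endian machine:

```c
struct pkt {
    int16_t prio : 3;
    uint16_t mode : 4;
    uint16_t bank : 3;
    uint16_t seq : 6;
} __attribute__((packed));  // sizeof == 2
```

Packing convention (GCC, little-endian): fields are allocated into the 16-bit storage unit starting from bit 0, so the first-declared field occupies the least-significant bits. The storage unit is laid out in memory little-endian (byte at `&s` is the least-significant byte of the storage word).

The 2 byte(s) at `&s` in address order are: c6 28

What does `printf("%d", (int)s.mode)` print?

8

[0]=0xc6 [1]=0x28 (little-endian) → word 0x28c6
prio [0+:3] = (word>>0) & 0x7 = 6
mode [3+:4] = (word>>3) & 0xf = 8  ←
bank [7+:3] = (word>>7) & 0x7 = 1
seq [10+:6] = (word>>10) & 0x3f = 10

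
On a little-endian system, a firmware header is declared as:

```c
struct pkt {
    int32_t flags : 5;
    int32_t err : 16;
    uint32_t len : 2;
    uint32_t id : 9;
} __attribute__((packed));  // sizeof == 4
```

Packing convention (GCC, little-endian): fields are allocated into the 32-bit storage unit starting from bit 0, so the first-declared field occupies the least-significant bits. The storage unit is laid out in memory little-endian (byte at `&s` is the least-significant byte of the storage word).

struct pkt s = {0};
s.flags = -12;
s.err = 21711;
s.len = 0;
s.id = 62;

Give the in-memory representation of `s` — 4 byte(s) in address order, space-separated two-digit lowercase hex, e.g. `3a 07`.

flags (5b) val=-12 bits=0x14 at bit 0: 0x00000014
err (16b) val=21711 bits=0x54cf at bit 5: 0x000a99f4
len (2b) val=0 bits=0x0 at bit 21: 0x000a99f4
id (9b) val=62 bits=0x3e at bit 23: 0x1f0a99f4
word = 0x1f0a99f4 → little-endian bytes:
  [0]=0xf4  [1]=0x99  [2]=0x0a  [3]=0x1f

f4 99 0a 1f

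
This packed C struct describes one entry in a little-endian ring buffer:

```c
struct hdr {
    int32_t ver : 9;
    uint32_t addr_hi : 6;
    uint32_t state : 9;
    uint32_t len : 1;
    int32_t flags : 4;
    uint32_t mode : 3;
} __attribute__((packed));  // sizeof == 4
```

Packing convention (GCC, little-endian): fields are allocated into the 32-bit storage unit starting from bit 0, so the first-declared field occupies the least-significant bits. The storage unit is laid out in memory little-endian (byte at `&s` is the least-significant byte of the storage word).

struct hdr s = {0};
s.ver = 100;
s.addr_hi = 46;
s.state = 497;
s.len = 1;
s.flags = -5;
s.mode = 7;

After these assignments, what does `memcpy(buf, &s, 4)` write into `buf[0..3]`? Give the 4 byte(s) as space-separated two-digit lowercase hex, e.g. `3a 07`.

ver:9 = 100 → 0x64 << 0 → word 0x00000064
addr_hi:6 = 46 → 0x2e << 9 → word 0x00005c64
state:9 = 497 → 0x1f1 << 15 → word 0x00f8dc64
len:1 = 1 → 0x1 << 24 → word 0x01f8dc64
flags:4 = -5 → 0xb << 25 → word 0x17f8dc64
mode:3 = 7 → 0x7 << 29 → word 0xf7f8dc64
word = 0xf7f8dc64 → little-endian bytes:
  [0]=0x64  [1]=0xdc  [2]=0xf8  [3]=0xf7

64 dc f8 f7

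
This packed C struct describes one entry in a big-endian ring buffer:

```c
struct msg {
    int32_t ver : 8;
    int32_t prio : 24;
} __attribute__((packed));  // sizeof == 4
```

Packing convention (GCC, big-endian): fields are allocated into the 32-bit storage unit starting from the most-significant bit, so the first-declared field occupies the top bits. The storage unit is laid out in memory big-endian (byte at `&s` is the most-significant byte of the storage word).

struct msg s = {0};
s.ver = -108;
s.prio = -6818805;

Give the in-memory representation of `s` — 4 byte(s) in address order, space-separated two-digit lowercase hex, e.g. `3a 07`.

94 97 f4 0b

ver (8b) val=-108 bits=0x94 at bit 24: 0x94000000
prio (24b) val=-6818805 bits=0x97f40b at bit 0: 0x9497f40b
word = 0x9497f40b → big-endian bytes:
  [0]=0x94  [1]=0x97  [2]=0xf4  [3]=0x0b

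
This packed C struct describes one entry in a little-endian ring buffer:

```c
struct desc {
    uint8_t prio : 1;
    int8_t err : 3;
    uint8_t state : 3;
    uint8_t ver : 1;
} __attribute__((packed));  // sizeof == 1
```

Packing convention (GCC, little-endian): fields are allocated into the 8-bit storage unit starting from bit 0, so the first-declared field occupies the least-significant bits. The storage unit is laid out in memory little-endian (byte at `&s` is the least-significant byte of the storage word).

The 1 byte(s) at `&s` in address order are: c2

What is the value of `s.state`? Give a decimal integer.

4

[0]=0xc2 (little-endian) → word 0xc2
prio [0+:1] = (word>>0) & 0x1 = 0
err [1+:3] = (word>>1) & 0x7 = 1
state [4+:3] = (word>>4) & 0x7 = 4  ←
ver [7+:1] = (word>>7) & 0x1 = 1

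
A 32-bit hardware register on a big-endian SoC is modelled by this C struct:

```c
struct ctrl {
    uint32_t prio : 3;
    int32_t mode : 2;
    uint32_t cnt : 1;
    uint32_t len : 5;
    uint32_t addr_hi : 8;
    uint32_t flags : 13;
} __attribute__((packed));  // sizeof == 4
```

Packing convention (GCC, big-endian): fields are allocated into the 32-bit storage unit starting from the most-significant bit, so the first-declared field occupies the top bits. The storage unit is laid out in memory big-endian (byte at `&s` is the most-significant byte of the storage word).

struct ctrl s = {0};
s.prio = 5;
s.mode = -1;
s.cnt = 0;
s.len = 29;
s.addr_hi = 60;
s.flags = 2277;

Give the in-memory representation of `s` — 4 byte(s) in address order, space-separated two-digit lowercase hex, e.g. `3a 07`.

bb a7 88 e5

[29+:3] prio=5 & 0x7 = 0x5; word=0xa0000000
[27+:2] mode=-1 & 0x3 = 0x3; word=0xb8000000
[26+:1] cnt=0 & 0x1 = 0x0; word=0xb8000000
[21+:5] len=29 & 0x1f = 0x1d; word=0xbba00000
[13+:8] addr_hi=60 & 0xff = 0x3c; word=0xbba78000
[0+:13] flags=2277 & 0x1fff = 0x8e5; word=0xbba788e5
word = 0xbba788e5 → big-endian bytes:
  [0]=0xbb  [1]=0xa7  [2]=0x88  [3]=0xe5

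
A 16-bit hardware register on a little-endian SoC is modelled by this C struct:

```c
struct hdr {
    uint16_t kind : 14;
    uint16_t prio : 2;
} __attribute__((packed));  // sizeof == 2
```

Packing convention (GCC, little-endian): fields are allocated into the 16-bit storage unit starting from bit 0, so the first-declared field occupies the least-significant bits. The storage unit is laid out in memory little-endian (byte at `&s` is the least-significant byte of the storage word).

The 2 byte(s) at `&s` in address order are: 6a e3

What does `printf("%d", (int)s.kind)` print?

9066

[0]=0x6a [1]=0xe3 (little-endian) → word 0xe36a
kind:14 @ bit 0 → (0xe36a>>0)&0x3fff = 0x236a  ←
prio:2 @ bit 14 → (0xe36a>>14)&0x3 = 0x3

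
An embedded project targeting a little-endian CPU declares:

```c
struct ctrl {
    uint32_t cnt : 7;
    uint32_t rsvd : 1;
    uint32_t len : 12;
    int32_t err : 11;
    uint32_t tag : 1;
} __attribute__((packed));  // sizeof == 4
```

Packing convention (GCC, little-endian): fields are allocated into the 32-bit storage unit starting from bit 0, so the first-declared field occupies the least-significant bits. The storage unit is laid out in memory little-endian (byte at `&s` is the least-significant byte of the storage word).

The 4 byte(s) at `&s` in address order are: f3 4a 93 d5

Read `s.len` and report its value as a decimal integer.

842

[0]=0xf3 [1]=0x4a [2]=0x93 [3]=0xd5 (little-endian) → word 0xd5934af3
cnt [0+:7] = (word>>0) & 0x7f = 115
rsvd [7+:1] = (word>>7) & 0x1 = 1
len [8+:12] = (word>>8) & 0xfff = 842  ←
err [20+:11] = (word>>20) & 0x7ff = 1369
tag [31+:1] = (word>>31) & 0x1 = 1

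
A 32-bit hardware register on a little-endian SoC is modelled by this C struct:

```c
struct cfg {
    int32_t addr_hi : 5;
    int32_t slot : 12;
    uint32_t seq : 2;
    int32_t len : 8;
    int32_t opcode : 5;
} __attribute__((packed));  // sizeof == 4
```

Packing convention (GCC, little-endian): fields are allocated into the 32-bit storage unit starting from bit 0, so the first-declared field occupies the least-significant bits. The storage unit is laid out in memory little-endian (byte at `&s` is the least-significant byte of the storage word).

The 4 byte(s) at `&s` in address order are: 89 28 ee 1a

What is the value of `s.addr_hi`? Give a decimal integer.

[0]=0x89 [1]=0x28 [2]=0xee [3]=0x1a (little-endian) → word 0x1aee2889
addr_hi [0+:5] = (word>>0) & 0x1f = 9  ←
slot [5+:12] = (word>>5) & 0xfff = 324
seq [17+:2] = (word>>17) & 0x3 = 3
len [19+:8] = (word>>19) & 0xff = 93
opcode [27+:5] = (word>>27) & 0x1f = 3
addr_hi signed 5b, MSB=0: value = 9

9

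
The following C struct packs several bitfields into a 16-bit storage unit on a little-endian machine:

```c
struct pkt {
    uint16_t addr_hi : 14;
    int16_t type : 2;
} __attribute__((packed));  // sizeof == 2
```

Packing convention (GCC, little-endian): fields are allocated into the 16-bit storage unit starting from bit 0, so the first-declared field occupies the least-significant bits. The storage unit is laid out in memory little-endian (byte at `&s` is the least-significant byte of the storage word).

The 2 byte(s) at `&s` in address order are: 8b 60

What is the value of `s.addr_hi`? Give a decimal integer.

[0]=0x8b [1]=0x60 (little-endian) → word 0x608b
addr_hi [0+:14] = (word>>0) & 0x3fff = 8331  ←
type [14+:2] = (word>>14) & 0x3 = 1

8331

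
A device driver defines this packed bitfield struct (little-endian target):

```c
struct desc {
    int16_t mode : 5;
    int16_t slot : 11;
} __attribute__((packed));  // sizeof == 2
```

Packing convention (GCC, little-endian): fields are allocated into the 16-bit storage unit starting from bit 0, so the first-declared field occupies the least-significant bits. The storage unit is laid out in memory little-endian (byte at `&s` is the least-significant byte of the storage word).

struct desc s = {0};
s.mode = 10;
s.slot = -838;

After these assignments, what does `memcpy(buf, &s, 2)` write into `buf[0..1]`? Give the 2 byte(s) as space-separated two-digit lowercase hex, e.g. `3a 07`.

4a 97

[0+:5] mode=10 & 0x1f = 0xa; word=0x000a
[5+:11] slot=-838 & 0x7ff = 0x4ba; word=0x974a
word = 0x974a → little-endian bytes:
  [0]=0x4a  [1]=0x97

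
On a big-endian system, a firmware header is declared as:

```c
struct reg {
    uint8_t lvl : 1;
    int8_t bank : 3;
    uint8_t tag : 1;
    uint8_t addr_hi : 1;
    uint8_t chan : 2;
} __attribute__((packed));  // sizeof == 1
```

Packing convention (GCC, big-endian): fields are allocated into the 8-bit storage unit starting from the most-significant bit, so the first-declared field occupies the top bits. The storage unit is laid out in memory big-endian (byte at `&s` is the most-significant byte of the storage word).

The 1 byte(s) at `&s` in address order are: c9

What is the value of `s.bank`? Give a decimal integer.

-4

[0]=0xc9 (big-endian) → word 0xc9
lvl [7+:1] = (word>>7) & 0x1 = 1
bank [4+:3] = (word>>4) & 0x7 = 4  ←
tag [3+:1] = (word>>3) & 0x1 = 1
addr_hi [2+:1] = (word>>2) & 0x1 = 0
chan [0+:2] = (word>>0) & 0x3 = 1
bank signed 3b, MSB=1: 4 - 8 = -4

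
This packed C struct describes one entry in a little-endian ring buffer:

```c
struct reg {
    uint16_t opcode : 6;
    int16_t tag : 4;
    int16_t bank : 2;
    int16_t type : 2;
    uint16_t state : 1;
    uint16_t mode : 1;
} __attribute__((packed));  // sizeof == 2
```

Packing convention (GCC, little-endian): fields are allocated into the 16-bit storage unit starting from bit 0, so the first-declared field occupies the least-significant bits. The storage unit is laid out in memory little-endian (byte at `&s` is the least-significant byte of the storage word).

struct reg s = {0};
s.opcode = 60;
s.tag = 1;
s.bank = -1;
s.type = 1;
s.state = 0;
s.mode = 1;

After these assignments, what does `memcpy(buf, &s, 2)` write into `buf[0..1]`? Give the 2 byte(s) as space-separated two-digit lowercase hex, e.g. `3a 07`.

opcode:6 = 60 → 0x3c << 0 → word 0x003c
tag:4 = 1 → 0x1 << 6 → word 0x007c
bank:2 = -1 → 0x3 << 10 → word 0x0c7c
type:2 = 1 → 0x1 << 12 → word 0x1c7c
state:1 = 0 → 0x0 << 14 → word 0x1c7c
mode:1 = 1 → 0x1 << 15 → word 0x9c7c
word = 0x9c7c → little-endian bytes:
  [0]=0x7c  [1]=0x9c

7c 9c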